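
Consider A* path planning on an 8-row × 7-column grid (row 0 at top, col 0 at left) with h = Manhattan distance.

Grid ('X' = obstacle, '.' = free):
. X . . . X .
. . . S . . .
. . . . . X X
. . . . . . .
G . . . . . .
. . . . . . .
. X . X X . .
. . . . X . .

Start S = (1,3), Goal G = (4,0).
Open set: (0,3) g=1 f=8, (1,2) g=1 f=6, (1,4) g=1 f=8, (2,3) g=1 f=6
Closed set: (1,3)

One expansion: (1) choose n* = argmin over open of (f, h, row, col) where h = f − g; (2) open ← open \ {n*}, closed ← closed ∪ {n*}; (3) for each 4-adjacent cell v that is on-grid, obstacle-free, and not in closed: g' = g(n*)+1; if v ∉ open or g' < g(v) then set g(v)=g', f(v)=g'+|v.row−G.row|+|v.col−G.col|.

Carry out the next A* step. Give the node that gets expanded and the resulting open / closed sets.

expanded=(1,2); open=[(0,2) g=2 f=8, (0,3) g=1 f=8, (1,1) g=2 f=6, (1,4) g=1 f=8, (2,2) g=2 f=6, (2,3) g=1 f=6]; closed=[(1,2), (1,3)]

step 1: expand (1,2) (f=6, h=5) → closed; open now [(0,2) g=2 f=8, (0,3) g=1 f=8, (1,1) g=2 f=6, (1,4) g=1 f=8, (2,2) g=2 f=6, (2,3) g=1 f=6]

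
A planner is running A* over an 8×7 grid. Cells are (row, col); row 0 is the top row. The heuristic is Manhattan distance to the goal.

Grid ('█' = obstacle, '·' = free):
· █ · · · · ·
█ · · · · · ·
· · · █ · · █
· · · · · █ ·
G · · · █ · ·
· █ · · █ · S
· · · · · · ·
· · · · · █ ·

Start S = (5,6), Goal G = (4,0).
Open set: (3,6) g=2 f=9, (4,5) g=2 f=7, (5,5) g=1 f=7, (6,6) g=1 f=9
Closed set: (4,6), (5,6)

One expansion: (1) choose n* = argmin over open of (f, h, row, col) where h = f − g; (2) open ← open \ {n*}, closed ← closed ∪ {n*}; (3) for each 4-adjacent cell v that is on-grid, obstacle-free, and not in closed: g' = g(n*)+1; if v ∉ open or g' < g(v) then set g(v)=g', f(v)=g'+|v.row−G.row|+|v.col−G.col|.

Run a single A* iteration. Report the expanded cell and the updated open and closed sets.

expanded=(4,5); open=[(3,6) g=2 f=9, (5,5) g=1 f=7, (6,6) g=1 f=9]; closed=[(4,5), (4,6), (5,6)]

step 1: expand (4,5) (f=7, h=5) → closed; open now [(3,6) g=2 f=9, (5,5) g=1 f=7, (6,6) g=1 f=9]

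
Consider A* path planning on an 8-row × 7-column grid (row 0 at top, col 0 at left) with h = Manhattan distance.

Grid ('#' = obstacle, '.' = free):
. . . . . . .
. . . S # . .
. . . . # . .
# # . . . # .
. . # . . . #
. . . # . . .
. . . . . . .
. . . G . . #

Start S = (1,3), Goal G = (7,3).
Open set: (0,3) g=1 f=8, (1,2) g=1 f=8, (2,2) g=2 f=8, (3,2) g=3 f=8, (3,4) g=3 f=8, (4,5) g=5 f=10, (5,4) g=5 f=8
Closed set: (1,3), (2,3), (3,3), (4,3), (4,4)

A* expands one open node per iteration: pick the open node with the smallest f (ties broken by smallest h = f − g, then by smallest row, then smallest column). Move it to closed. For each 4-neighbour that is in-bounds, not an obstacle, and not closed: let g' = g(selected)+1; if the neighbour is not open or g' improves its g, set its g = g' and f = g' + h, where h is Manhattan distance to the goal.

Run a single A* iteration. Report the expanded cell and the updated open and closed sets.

expanded=(5,4); open=[(0,3) g=1 f=8, (1,2) g=1 f=8, (2,2) g=2 f=8, (3,2) g=3 f=8, (3,4) g=3 f=8, (4,5) g=5 f=10, (5,5) g=6 f=10, (6,4) g=6 f=8]; closed=[(1,3), (2,3), (3,3), (4,3), (4,4), (5,4)]

step 1: expand (5,4) (f=8, h=3) → closed; open now [(0,3) g=1 f=8, (1,2) g=1 f=8, (2,2) g=2 f=8, (3,2) g=3 f=8, (3,4) g=3 f=8, (4,5) g=5 f=10, (5,5) g=6 f=10, (6,4) g=6 f=8]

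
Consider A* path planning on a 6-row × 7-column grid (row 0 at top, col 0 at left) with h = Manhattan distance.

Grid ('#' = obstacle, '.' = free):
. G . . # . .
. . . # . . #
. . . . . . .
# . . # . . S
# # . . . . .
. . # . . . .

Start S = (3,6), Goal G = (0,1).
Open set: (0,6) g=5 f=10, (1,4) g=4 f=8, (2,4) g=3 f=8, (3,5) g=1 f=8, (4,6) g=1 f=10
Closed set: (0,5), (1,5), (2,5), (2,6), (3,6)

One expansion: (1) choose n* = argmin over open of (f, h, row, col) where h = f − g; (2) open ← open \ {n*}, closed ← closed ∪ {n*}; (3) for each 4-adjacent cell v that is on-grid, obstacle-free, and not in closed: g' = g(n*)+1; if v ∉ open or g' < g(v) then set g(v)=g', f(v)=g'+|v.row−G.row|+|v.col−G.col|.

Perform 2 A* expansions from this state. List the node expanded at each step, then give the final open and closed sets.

order=[(1,4) → (2,4)]; open=[(0,6) g=5 f=10, (2,3) g=4 f=8, (3,4) g=4 f=10, (3,5) g=1 f=8, (4,6) g=1 f=10]; closed=[(0,5), (1,4), (1,5), (2,4), (2,5), (2,6), (3,6)]

step 1: expand (1,4) (f=8, h=4) → closed; open now [(0,6) g=5 f=10, (2,4) g=3 f=8, (3,5) g=1 f=8, (4,6) g=1 f=10]
step 2: expand (2,4) (f=8, h=5) → closed; open now [(0,6) g=5 f=10, (2,3) g=4 f=8, (3,4) g=4 f=10, (3,5) g=1 f=8, (4,6) g=1 f=10]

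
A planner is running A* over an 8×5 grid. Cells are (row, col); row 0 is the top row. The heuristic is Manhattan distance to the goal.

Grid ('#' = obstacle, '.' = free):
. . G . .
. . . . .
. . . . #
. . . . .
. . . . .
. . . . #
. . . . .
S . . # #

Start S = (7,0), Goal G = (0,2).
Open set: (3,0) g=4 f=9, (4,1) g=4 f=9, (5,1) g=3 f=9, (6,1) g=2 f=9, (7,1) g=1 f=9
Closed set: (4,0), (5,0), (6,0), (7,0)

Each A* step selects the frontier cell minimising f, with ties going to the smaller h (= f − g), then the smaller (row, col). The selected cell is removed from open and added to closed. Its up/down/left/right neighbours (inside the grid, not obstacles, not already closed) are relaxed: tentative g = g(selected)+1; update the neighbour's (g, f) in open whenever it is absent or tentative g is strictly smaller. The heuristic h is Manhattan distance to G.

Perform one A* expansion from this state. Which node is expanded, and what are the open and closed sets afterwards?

step 1: expand (3,0) (f=9, h=5) → closed; open now [(2,0) g=5 f=9, (3,1) g=5 f=9, (4,1) g=4 f=9, (5,1) g=3 f=9, (6,1) g=2 f=9, (7,1) g=1 f=9]

expanded=(3,0); open=[(2,0) g=5 f=9, (3,1) g=5 f=9, (4,1) g=4 f=9, (5,1) g=3 f=9, (6,1) g=2 f=9, (7,1) g=1 f=9]; closed=[(3,0), (4,0), (5,0), (6,0), (7,0)]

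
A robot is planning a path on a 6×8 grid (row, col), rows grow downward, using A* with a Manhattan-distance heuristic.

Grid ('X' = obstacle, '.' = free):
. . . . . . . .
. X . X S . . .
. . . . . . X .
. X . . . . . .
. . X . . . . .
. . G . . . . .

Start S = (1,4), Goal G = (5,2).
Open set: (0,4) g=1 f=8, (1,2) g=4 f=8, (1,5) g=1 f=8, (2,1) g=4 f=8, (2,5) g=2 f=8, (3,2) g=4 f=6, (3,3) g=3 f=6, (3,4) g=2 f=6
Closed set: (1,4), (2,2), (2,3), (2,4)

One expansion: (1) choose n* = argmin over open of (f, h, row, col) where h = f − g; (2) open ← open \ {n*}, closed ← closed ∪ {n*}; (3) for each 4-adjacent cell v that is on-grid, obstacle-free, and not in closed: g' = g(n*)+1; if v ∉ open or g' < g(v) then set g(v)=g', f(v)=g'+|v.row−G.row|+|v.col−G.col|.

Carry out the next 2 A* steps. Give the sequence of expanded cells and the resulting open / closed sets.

order=[(3,2) → (3,3)]; open=[(0,4) g=1 f=8, (1,2) g=4 f=8, (1,5) g=1 f=8, (2,1) g=4 f=8, (2,5) g=2 f=8, (3,4) g=2 f=6, (4,3) g=4 f=6]; closed=[(1,4), (2,2), (2,3), (2,4), (3,2), (3,3)]

step 1: expand (3,2) (f=6, h=2) → closed; open now [(0,4) g=1 f=8, (1,2) g=4 f=8, (1,5) g=1 f=8, (2,1) g=4 f=8, (2,5) g=2 f=8, (3,3) g=3 f=6, (3,4) g=2 f=6]
step 2: expand (3,3) (f=6, h=3) → closed; open now [(0,4) g=1 f=8, (1,2) g=4 f=8, (1,5) g=1 f=8, (2,1) g=4 f=8, (2,5) g=2 f=8, (3,4) g=2 f=6, (4,3) g=4 f=6]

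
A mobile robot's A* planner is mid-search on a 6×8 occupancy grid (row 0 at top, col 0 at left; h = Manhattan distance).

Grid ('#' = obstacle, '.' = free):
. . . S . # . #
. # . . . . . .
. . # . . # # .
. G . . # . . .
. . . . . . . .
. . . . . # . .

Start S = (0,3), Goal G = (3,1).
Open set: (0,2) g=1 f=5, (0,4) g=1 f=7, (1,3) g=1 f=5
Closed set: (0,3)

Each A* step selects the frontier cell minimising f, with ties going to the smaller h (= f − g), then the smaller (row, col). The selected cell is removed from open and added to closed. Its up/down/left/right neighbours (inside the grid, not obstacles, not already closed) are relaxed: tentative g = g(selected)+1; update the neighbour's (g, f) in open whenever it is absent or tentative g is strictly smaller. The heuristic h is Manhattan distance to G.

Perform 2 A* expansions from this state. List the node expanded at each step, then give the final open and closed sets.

order=[(0,2) → (0,1)]; open=[(0,0) g=3 f=7, (0,4) g=1 f=7, (1,2) g=2 f=5, (1,3) g=1 f=5]; closed=[(0,1), (0,2), (0,3)]

step 1: expand (0,2) (f=5, h=4) → closed; open now [(0,1) g=2 f=5, (0,4) g=1 f=7, (1,2) g=2 f=5, (1,3) g=1 f=5]
step 2: expand (0,1) (f=5, h=3) → closed; open now [(0,0) g=3 f=7, (0,4) g=1 f=7, (1,2) g=2 f=5, (1,3) g=1 f=5]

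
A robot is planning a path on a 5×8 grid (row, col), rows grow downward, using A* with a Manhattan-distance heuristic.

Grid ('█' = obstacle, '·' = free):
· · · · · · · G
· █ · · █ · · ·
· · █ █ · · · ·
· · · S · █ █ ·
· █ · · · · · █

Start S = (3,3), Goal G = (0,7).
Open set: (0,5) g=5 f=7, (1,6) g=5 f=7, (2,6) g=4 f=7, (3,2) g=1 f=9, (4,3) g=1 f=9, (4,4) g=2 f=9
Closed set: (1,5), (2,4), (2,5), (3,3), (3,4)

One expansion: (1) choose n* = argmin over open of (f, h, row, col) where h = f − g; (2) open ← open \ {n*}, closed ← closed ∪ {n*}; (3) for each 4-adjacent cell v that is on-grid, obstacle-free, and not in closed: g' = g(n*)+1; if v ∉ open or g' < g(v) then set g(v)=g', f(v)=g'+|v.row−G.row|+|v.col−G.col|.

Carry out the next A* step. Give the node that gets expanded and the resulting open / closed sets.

expanded=(0,5); open=[(0,4) g=6 f=9, (0,6) g=6 f=7, (1,6) g=5 f=7, (2,6) g=4 f=7, (3,2) g=1 f=9, (4,3) g=1 f=9, (4,4) g=2 f=9]; closed=[(0,5), (1,5), (2,4), (2,5), (3,3), (3,4)]

step 1: expand (0,5) (f=7, h=2) → closed; open now [(0,4) g=6 f=9, (0,6) g=6 f=7, (1,6) g=5 f=7, (2,6) g=4 f=7, (3,2) g=1 f=9, (4,3) g=1 f=9, (4,4) g=2 f=9]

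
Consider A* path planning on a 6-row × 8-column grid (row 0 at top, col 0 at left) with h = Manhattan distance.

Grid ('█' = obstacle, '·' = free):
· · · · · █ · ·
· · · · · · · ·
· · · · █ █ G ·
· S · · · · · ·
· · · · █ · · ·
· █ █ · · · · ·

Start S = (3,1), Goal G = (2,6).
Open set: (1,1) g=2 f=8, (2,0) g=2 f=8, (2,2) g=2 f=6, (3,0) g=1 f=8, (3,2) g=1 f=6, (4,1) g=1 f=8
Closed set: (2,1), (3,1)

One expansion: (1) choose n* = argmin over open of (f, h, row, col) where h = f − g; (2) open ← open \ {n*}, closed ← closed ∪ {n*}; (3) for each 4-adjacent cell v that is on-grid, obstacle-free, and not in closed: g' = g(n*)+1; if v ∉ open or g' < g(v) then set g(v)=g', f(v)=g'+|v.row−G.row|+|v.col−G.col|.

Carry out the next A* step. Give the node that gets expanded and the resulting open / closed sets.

expanded=(2,2); open=[(1,1) g=2 f=8, (1,2) g=3 f=8, (2,0) g=2 f=8, (2,3) g=3 f=6, (3,0) g=1 f=8, (3,2) g=1 f=6, (4,1) g=1 f=8]; closed=[(2,1), (2,2), (3,1)]

step 1: expand (2,2) (f=6, h=4) → closed; open now [(1,1) g=2 f=8, (1,2) g=3 f=8, (2,0) g=2 f=8, (2,3) g=3 f=6, (3,0) g=1 f=8, (3,2) g=1 f=6, (4,1) g=1 f=8]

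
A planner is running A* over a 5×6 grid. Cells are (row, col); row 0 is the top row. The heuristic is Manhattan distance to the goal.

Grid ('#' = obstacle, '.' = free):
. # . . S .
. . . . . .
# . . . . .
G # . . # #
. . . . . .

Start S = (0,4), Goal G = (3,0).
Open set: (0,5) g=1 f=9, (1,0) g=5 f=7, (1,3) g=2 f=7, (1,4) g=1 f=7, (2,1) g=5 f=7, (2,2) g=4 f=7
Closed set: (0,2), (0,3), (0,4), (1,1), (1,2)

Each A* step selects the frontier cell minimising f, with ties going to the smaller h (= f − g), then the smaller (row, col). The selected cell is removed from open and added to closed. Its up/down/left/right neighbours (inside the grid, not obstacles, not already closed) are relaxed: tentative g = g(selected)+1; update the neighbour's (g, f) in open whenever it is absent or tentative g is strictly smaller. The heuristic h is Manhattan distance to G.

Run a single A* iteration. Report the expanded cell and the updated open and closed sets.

step 1: expand (1,0) (f=7, h=2) → closed; open now [(0,0) g=6 f=9, (0,5) g=1 f=9, (1,3) g=2 f=7, (1,4) g=1 f=7, (2,1) g=5 f=7, (2,2) g=4 f=7]

expanded=(1,0); open=[(0,0) g=6 f=9, (0,5) g=1 f=9, (1,3) g=2 f=7, (1,4) g=1 f=7, (2,1) g=5 f=7, (2,2) g=4 f=7]; closed=[(0,2), (0,3), (0,4), (1,0), (1,1), (1,2)]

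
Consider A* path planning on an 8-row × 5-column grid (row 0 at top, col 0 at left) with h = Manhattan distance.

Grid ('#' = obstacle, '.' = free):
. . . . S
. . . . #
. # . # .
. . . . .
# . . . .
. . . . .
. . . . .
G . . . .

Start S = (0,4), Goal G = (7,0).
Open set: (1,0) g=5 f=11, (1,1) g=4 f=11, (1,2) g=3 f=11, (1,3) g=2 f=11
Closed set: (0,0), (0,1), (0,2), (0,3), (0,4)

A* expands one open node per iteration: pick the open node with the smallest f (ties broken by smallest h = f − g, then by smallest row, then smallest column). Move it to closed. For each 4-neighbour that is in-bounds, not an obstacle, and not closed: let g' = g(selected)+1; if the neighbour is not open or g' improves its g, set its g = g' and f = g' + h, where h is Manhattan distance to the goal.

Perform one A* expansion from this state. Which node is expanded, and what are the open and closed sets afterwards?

step 1: expand (1,0) (f=11, h=6) → closed; open now [(1,1) g=4 f=11, (1,2) g=3 f=11, (1,3) g=2 f=11, (2,0) g=6 f=11]

expanded=(1,0); open=[(1,1) g=4 f=11, (1,2) g=3 f=11, (1,3) g=2 f=11, (2,0) g=6 f=11]; closed=[(0,0), (0,1), (0,2), (0,3), (0,4), (1,0)]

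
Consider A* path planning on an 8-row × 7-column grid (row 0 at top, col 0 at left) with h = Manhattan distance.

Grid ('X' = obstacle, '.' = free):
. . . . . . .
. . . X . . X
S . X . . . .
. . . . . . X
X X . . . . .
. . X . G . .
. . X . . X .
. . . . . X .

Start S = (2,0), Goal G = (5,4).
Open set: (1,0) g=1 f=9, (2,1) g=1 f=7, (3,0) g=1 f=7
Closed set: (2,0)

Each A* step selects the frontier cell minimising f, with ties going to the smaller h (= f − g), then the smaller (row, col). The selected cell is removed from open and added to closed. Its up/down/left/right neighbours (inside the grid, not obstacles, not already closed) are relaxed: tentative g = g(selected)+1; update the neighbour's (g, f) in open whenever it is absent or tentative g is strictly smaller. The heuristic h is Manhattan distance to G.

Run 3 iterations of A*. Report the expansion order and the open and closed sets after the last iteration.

step 1: expand (2,1) (f=7, h=6) → closed; open now [(1,0) g=1 f=9, (1,1) g=2 f=9, (3,0) g=1 f=7, (3,1) g=2 f=7]
step 2: expand (3,1) (f=7, h=5) → closed; open now [(1,0) g=1 f=9, (1,1) g=2 f=9, (3,0) g=1 f=7, (3,2) g=3 f=7]
step 3: expand (3,2) (f=7, h=4) → closed; open now [(1,0) g=1 f=9, (1,1) g=2 f=9, (3,0) g=1 f=7, (3,3) g=4 f=7, (4,2) g=4 f=7]

order=[(2,1) → (3,1) → (3,2)]; open=[(1,0) g=1 f=9, (1,1) g=2 f=9, (3,0) g=1 f=7, (3,3) g=4 f=7, (4,2) g=4 f=7]; closed=[(2,0), (2,1), (3,1), (3,2)]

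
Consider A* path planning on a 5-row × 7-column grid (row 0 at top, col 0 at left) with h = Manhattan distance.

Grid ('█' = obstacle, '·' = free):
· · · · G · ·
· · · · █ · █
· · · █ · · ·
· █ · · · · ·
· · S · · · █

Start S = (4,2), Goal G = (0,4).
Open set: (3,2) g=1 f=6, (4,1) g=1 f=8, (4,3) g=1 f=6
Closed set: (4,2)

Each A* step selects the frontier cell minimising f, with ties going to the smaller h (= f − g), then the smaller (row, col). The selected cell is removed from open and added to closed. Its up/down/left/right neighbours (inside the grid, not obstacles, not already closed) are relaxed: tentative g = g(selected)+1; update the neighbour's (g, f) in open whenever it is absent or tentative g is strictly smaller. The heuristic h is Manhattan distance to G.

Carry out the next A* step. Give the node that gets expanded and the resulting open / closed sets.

step 1: expand (3,2) (f=6, h=5) → closed; open now [(2,2) g=2 f=6, (3,3) g=2 f=6, (4,1) g=1 f=8, (4,3) g=1 f=6]

expanded=(3,2); open=[(2,2) g=2 f=6, (3,3) g=2 f=6, (4,1) g=1 f=8, (4,3) g=1 f=6]; closed=[(3,2), (4,2)]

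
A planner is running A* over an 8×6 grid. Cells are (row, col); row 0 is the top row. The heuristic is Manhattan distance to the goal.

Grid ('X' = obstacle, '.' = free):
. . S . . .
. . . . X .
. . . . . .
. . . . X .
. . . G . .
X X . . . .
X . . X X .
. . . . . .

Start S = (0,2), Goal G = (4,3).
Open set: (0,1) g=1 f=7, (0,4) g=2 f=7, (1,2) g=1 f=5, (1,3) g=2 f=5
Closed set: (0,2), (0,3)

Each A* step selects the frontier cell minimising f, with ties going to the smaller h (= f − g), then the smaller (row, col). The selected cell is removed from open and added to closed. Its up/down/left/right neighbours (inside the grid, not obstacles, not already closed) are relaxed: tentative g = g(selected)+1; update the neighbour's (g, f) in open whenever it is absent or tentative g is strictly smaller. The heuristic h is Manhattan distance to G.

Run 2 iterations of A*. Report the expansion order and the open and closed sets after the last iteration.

order=[(1,3) → (2,3)]; open=[(0,1) g=1 f=7, (0,4) g=2 f=7, (1,2) g=1 f=5, (2,2) g=4 f=7, (2,4) g=4 f=7, (3,3) g=4 f=5]; closed=[(0,2), (0,3), (1,3), (2,3)]

step 1: expand (1,3) (f=5, h=3) → closed; open now [(0,1) g=1 f=7, (0,4) g=2 f=7, (1,2) g=1 f=5, (2,3) g=3 f=5]
step 2: expand (2,3) (f=5, h=2) → closed; open now [(0,1) g=1 f=7, (0,4) g=2 f=7, (1,2) g=1 f=5, (2,2) g=4 f=7, (2,4) g=4 f=7, (3,3) g=4 f=5]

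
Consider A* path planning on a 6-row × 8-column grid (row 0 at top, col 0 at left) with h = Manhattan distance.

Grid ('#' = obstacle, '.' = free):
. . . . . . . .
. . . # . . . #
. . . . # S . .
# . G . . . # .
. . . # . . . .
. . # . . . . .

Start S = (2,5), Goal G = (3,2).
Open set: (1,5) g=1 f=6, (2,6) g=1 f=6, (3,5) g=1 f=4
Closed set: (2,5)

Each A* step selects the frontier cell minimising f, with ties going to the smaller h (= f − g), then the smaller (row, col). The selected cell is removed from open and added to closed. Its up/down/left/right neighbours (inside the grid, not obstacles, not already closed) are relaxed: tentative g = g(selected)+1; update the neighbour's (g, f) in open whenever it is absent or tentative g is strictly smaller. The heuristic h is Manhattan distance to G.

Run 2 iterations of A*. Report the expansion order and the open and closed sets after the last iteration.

order=[(3,5) → (3,4)]; open=[(1,5) g=1 f=6, (2,6) g=1 f=6, (3,3) g=3 f=4, (4,4) g=3 f=6, (4,5) g=2 f=6]; closed=[(2,5), (3,4), (3,5)]

step 1: expand (3,5) (f=4, h=3) → closed; open now [(1,5) g=1 f=6, (2,6) g=1 f=6, (3,4) g=2 f=4, (4,5) g=2 f=6]
step 2: expand (3,4) (f=4, h=2) → closed; open now [(1,5) g=1 f=6, (2,6) g=1 f=6, (3,3) g=3 f=4, (4,4) g=3 f=6, (4,5) g=2 f=6]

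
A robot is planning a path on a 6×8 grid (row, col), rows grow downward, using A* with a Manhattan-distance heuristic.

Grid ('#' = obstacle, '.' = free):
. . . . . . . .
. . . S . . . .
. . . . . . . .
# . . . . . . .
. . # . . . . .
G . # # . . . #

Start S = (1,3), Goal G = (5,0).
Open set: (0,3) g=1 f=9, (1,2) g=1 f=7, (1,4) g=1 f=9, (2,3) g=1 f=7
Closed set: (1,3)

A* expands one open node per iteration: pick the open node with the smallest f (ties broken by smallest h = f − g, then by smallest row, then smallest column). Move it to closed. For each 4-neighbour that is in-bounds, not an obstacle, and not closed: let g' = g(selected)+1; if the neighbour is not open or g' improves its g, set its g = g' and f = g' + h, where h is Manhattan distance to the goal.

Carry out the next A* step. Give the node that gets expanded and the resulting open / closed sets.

expanded=(1,2); open=[(0,2) g=2 f=9, (0,3) g=1 f=9, (1,1) g=2 f=7, (1,4) g=1 f=9, (2,2) g=2 f=7, (2,3) g=1 f=7]; closed=[(1,2), (1,3)]

step 1: expand (1,2) (f=7, h=6) → closed; open now [(0,2) g=2 f=9, (0,3) g=1 f=9, (1,1) g=2 f=7, (1,4) g=1 f=9, (2,2) g=2 f=7, (2,3) g=1 f=7]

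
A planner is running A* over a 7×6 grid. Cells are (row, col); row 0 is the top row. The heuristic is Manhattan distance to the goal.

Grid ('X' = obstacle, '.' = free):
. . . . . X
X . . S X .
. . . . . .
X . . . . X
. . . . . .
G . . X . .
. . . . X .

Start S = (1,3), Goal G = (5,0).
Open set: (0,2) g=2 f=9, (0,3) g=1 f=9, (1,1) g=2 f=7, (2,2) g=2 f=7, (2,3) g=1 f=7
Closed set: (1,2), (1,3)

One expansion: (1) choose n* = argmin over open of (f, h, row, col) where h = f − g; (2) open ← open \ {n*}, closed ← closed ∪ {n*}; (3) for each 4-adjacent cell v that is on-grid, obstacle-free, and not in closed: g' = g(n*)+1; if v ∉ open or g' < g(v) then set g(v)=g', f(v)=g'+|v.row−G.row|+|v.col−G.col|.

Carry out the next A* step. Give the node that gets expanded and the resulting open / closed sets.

expanded=(1,1); open=[(0,1) g=3 f=9, (0,2) g=2 f=9, (0,3) g=1 f=9, (2,1) g=3 f=7, (2,2) g=2 f=7, (2,3) g=1 f=7]; closed=[(1,1), (1,2), (1,3)]

step 1: expand (1,1) (f=7, h=5) → closed; open now [(0,1) g=3 f=9, (0,2) g=2 f=9, (0,3) g=1 f=9, (2,1) g=3 f=7, (2,2) g=2 f=7, (2,3) g=1 f=7]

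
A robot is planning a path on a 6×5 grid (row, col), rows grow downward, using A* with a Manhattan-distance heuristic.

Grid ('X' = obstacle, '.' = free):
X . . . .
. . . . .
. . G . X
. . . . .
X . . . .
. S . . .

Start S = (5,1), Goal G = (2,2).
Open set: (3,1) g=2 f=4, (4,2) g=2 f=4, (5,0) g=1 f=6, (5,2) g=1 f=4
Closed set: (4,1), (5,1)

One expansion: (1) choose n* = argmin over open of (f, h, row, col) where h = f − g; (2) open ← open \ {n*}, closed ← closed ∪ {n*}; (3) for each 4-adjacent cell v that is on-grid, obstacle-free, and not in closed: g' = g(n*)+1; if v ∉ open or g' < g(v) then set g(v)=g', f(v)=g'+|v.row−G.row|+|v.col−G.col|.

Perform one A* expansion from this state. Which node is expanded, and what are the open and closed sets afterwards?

step 1: expand (3,1) (f=4, h=2) → closed; open now [(2,1) g=3 f=4, (3,0) g=3 f=6, (3,2) g=3 f=4, (4,2) g=2 f=4, (5,0) g=1 f=6, (5,2) g=1 f=4]

expanded=(3,1); open=[(2,1) g=3 f=4, (3,0) g=3 f=6, (3,2) g=3 f=4, (4,2) g=2 f=4, (5,0) g=1 f=6, (5,2) g=1 f=4]; closed=[(3,1), (4,1), (5,1)]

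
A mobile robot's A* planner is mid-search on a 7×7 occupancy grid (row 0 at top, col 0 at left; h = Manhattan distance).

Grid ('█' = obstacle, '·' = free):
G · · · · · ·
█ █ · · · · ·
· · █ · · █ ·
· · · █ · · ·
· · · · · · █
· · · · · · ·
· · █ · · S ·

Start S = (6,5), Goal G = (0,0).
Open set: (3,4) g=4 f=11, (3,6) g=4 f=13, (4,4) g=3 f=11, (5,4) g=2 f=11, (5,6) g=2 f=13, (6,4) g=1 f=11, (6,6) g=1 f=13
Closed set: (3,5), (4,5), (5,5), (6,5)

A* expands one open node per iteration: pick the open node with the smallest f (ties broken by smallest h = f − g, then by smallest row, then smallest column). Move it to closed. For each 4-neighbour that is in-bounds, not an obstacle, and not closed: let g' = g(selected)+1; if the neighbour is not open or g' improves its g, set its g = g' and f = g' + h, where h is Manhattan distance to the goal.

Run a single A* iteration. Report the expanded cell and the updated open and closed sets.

step 1: expand (3,4) (f=11, h=7) → closed; open now [(2,4) g=5 f=11, (3,6) g=4 f=13, (4,4) g=3 f=11, (5,4) g=2 f=11, (5,6) g=2 f=13, (6,4) g=1 f=11, (6,6) g=1 f=13]

expanded=(3,4); open=[(2,4) g=5 f=11, (3,6) g=4 f=13, (4,4) g=3 f=11, (5,4) g=2 f=11, (5,6) g=2 f=13, (6,4) g=1 f=11, (6,6) g=1 f=13]; closed=[(3,4), (3,5), (4,5), (5,5), (6,5)]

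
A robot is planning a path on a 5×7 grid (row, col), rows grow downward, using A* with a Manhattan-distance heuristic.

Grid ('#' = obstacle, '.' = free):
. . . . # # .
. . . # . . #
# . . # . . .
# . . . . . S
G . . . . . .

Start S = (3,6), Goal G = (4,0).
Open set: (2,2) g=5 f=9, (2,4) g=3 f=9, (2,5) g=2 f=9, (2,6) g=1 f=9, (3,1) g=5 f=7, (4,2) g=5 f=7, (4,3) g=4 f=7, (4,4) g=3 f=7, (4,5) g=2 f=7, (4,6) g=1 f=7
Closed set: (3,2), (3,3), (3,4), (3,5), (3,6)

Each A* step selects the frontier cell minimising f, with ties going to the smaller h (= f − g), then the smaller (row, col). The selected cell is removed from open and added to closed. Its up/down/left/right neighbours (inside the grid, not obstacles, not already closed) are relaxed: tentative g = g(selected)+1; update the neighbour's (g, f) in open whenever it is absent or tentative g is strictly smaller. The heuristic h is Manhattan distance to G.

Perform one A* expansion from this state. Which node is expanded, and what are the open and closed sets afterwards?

expanded=(3,1); open=[(2,1) g=6 f=9, (2,2) g=5 f=9, (2,4) g=3 f=9, (2,5) g=2 f=9, (2,6) g=1 f=9, (4,1) g=6 f=7, (4,2) g=5 f=7, (4,3) g=4 f=7, (4,4) g=3 f=7, (4,5) g=2 f=7, (4,6) g=1 f=7]; closed=[(3,1), (3,2), (3,3), (3,4), (3,5), (3,6)]

step 1: expand (3,1) (f=7, h=2) → closed; open now [(2,1) g=6 f=9, (2,2) g=5 f=9, (2,4) g=3 f=9, (2,5) g=2 f=9, (2,6) g=1 f=9, (4,1) g=6 f=7, (4,2) g=5 f=7, (4,3) g=4 f=7, (4,4) g=3 f=7, (4,5) g=2 f=7, (4,6) g=1 f=7]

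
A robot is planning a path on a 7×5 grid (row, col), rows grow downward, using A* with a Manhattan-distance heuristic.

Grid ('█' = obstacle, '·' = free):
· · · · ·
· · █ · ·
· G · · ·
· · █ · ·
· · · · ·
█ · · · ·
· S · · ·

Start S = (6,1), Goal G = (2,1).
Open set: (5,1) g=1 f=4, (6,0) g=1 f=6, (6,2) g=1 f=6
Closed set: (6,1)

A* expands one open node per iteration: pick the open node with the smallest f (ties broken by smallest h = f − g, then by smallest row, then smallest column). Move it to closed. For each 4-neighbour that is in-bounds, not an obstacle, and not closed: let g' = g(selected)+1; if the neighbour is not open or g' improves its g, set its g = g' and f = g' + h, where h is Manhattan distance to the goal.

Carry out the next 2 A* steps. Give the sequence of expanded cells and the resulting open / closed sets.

order=[(5,1) → (4,1)]; open=[(3,1) g=3 f=4, (4,0) g=3 f=6, (4,2) g=3 f=6, (5,2) g=2 f=6, (6,0) g=1 f=6, (6,2) g=1 f=6]; closed=[(4,1), (5,1), (6,1)]

step 1: expand (5,1) (f=4, h=3) → closed; open now [(4,1) g=2 f=4, (5,2) g=2 f=6, (6,0) g=1 f=6, (6,2) g=1 f=6]
step 2: expand (4,1) (f=4, h=2) → closed; open now [(3,1) g=3 f=4, (4,0) g=3 f=6, (4,2) g=3 f=6, (5,2) g=2 f=6, (6,0) g=1 f=6, (6,2) g=1 f=6]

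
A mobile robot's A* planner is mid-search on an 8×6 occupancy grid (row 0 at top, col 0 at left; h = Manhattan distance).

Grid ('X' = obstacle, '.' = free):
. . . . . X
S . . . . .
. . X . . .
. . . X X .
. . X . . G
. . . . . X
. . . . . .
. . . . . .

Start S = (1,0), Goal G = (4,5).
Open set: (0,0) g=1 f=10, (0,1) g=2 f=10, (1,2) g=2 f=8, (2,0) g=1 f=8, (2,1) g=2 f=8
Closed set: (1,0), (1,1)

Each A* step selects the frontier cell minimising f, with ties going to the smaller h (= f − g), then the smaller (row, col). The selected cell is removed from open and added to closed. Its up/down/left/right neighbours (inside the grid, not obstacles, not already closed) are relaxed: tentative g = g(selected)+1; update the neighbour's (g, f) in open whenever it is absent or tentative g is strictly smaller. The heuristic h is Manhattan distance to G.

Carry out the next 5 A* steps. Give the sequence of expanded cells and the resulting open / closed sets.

step 1: expand (1,2) (f=8, h=6) → closed; open now [(0,0) g=1 f=10, (0,1) g=2 f=10, (0,2) g=3 f=10, (1,3) g=3 f=8, (2,0) g=1 f=8, (2,1) g=2 f=8]
step 2: expand (1,3) (f=8, h=5) → closed; open now [(0,0) g=1 f=10, (0,1) g=2 f=10, (0,2) g=3 f=10, (0,3) g=4 f=10, (1,4) g=4 f=8, (2,0) g=1 f=8, (2,1) g=2 f=8, (2,3) g=4 f=8]
step 3: expand (1,4) (f=8, h=4) → closed; open now [(0,0) g=1 f=10, (0,1) g=2 f=10, (0,2) g=3 f=10, (0,3) g=4 f=10, (0,4) g=5 f=10, (1,5) g=5 f=8, (2,0) g=1 f=8, (2,1) g=2 f=8, (2,3) g=4 f=8, (2,4) g=5 f=8]
step 4: expand (1,5) (f=8, h=3) → closed; open now [(0,0) g=1 f=10, (0,1) g=2 f=10, (0,2) g=3 f=10, (0,3) g=4 f=10, (0,4) g=5 f=10, (2,0) g=1 f=8, (2,1) g=2 f=8, (2,3) g=4 f=8, (2,4) g=5 f=8, (2,5) g=6 f=8]
step 5: expand (2,5) (f=8, h=2) → closed; open now [(0,0) g=1 f=10, (0,1) g=2 f=10, (0,2) g=3 f=10, (0,3) g=4 f=10, (0,4) g=5 f=10, (2,0) g=1 f=8, (2,1) g=2 f=8, (2,3) g=4 f=8, (2,4) g=5 f=8, (3,5) g=7 f=8]

order=[(1,2) → (1,3) → (1,4) → (1,5) → (2,5)]; open=[(0,0) g=1 f=10, (0,1) g=2 f=10, (0,2) g=3 f=10, (0,3) g=4 f=10, (0,4) g=5 f=10, (2,0) g=1 f=8, (2,1) g=2 f=8, (2,3) g=4 f=8, (2,4) g=5 f=8, (3,5) g=7 f=8]; closed=[(1,0), (1,1), (1,2), (1,3), (1,4), (1,5), (2,5)]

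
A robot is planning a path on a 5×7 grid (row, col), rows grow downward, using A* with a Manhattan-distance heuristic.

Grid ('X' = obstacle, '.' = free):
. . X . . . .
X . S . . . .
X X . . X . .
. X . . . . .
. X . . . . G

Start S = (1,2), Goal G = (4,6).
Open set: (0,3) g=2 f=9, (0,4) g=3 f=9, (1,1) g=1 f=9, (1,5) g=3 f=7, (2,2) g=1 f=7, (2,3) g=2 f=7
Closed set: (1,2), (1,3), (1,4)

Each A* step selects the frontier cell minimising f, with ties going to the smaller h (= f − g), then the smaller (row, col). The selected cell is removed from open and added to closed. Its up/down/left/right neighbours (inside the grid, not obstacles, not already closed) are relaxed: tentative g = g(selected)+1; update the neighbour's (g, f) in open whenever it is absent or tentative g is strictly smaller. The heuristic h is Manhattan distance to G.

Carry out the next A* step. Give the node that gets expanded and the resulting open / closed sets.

step 1: expand (1,5) (f=7, h=4) → closed; open now [(0,3) g=2 f=9, (0,4) g=3 f=9, (0,5) g=4 f=9, (1,1) g=1 f=9, (1,6) g=4 f=7, (2,2) g=1 f=7, (2,3) g=2 f=7, (2,5) g=4 f=7]

expanded=(1,5); open=[(0,3) g=2 f=9, (0,4) g=3 f=9, (0,5) g=4 f=9, (1,1) g=1 f=9, (1,6) g=4 f=7, (2,2) g=1 f=7, (2,3) g=2 f=7, (2,5) g=4 f=7]; closed=[(1,2), (1,3), (1,4), (1,5)]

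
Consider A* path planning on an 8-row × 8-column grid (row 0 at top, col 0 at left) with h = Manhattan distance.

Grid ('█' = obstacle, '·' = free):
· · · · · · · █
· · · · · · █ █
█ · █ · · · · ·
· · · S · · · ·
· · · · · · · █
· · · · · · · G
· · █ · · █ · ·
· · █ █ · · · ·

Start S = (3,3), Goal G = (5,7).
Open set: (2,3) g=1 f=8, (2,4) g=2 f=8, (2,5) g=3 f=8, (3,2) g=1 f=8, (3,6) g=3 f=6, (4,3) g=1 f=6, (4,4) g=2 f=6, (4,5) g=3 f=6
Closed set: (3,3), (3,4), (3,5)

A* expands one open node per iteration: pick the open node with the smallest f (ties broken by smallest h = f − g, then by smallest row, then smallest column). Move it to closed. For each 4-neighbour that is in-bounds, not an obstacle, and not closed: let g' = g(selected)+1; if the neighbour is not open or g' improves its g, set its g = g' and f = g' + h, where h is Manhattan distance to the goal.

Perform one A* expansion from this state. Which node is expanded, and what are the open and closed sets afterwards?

step 1: expand (3,6) (f=6, h=3) → closed; open now [(2,3) g=1 f=8, (2,4) g=2 f=8, (2,5) g=3 f=8, (2,6) g=4 f=8, (3,2) g=1 f=8, (3,7) g=4 f=6, (4,3) g=1 f=6, (4,4) g=2 f=6, (4,5) g=3 f=6, (4,6) g=4 f=6]

expanded=(3,6); open=[(2,3) g=1 f=8, (2,4) g=2 f=8, (2,5) g=3 f=8, (2,6) g=4 f=8, (3,2) g=1 f=8, (3,7) g=4 f=6, (4,3) g=1 f=6, (4,4) g=2 f=6, (4,5) g=3 f=6, (4,6) g=4 f=6]; closed=[(3,3), (3,4), (3,5), (3,6)]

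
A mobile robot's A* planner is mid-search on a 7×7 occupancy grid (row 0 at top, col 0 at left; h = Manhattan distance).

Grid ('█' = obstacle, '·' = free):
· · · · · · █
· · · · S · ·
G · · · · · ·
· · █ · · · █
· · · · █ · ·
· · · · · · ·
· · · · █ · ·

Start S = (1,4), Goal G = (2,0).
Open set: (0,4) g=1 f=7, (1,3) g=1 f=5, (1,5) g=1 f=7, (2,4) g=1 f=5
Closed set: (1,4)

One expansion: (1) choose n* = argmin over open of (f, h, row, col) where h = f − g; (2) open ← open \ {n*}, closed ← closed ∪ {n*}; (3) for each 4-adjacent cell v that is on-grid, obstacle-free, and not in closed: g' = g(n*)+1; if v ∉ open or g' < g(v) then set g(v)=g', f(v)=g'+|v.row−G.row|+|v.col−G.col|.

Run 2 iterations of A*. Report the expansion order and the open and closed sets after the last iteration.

order=[(1,3) → (1,2)]; open=[(0,2) g=3 f=7, (0,3) g=2 f=7, (0,4) g=1 f=7, (1,1) g=3 f=5, (1,5) g=1 f=7, (2,2) g=3 f=5, (2,3) g=2 f=5, (2,4) g=1 f=5]; closed=[(1,2), (1,3), (1,4)]

step 1: expand (1,3) (f=5, h=4) → closed; open now [(0,3) g=2 f=7, (0,4) g=1 f=7, (1,2) g=2 f=5, (1,5) g=1 f=7, (2,3) g=2 f=5, (2,4) g=1 f=5]
step 2: expand (1,2) (f=5, h=3) → closed; open now [(0,2) g=3 f=7, (0,3) g=2 f=7, (0,4) g=1 f=7, (1,1) g=3 f=5, (1,5) g=1 f=7, (2,2) g=3 f=5, (2,3) g=2 f=5, (2,4) g=1 f=5]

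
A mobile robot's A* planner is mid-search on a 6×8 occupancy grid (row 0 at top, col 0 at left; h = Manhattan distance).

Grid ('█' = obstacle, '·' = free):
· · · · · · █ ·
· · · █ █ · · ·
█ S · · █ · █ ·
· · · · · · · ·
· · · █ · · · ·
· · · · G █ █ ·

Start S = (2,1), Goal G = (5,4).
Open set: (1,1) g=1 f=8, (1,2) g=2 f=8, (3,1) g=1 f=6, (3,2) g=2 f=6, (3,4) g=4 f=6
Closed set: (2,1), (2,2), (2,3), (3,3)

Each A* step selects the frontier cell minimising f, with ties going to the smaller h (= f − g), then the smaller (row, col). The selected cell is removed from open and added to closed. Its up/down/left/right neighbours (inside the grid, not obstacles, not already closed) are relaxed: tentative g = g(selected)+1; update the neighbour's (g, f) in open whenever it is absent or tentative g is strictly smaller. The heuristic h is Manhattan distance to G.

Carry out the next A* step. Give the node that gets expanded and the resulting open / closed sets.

step 1: expand (3,4) (f=6, h=2) → closed; open now [(1,1) g=1 f=8, (1,2) g=2 f=8, (3,1) g=1 f=6, (3,2) g=2 f=6, (3,5) g=5 f=8, (4,4) g=5 f=6]

expanded=(3,4); open=[(1,1) g=1 f=8, (1,2) g=2 f=8, (3,1) g=1 f=6, (3,2) g=2 f=6, (3,5) g=5 f=8, (4,4) g=5 f=6]; closed=[(2,1), (2,2), (2,3), (3,3), (3,4)]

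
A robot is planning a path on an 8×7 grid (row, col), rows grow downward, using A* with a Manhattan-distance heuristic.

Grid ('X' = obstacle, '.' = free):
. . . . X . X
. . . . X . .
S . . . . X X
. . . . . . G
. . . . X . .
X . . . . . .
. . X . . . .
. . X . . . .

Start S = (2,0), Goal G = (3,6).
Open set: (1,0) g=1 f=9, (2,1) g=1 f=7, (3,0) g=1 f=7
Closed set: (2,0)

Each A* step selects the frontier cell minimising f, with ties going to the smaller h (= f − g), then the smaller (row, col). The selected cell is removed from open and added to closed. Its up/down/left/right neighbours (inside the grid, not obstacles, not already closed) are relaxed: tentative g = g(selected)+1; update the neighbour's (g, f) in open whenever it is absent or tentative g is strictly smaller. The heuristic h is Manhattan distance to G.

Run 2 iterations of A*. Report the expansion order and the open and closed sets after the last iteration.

step 1: expand (2,1) (f=7, h=6) → closed; open now [(1,0) g=1 f=9, (1,1) g=2 f=9, (2,2) g=2 f=7, (3,0) g=1 f=7, (3,1) g=2 f=7]
step 2: expand (2,2) (f=7, h=5) → closed; open now [(1,0) g=1 f=9, (1,1) g=2 f=9, (1,2) g=3 f=9, (2,3) g=3 f=7, (3,0) g=1 f=7, (3,1) g=2 f=7, (3,2) g=3 f=7]

order=[(2,1) → (2,2)]; open=[(1,0) g=1 f=9, (1,1) g=2 f=9, (1,2) g=3 f=9, (2,3) g=3 f=7, (3,0) g=1 f=7, (3,1) g=2 f=7, (3,2) g=3 f=7]; closed=[(2,0), (2,1), (2,2)]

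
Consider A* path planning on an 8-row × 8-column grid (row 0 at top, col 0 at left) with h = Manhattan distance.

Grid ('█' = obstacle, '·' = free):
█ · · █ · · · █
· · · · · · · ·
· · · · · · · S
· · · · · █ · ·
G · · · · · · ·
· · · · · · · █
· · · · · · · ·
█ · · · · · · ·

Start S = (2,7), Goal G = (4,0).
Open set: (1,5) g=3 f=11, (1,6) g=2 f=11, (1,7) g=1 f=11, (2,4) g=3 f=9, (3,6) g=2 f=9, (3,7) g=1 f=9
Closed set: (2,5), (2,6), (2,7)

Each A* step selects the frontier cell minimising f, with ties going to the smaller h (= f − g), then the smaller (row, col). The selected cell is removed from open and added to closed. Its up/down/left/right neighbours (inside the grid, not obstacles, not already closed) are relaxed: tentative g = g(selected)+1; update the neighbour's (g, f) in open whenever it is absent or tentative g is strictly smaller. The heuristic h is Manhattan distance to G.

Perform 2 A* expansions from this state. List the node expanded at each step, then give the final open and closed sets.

step 1: expand (2,4) (f=9, h=6) → closed; open now [(1,4) g=4 f=11, (1,5) g=3 f=11, (1,6) g=2 f=11, (1,7) g=1 f=11, (2,3) g=4 f=9, (3,4) g=4 f=9, (3,6) g=2 f=9, (3,7) g=1 f=9]
step 2: expand (2,3) (f=9, h=5) → closed; open now [(1,3) g=5 f=11, (1,4) g=4 f=11, (1,5) g=3 f=11, (1,6) g=2 f=11, (1,7) g=1 f=11, (2,2) g=5 f=9, (3,3) g=5 f=9, (3,4) g=4 f=9, (3,6) g=2 f=9, (3,7) g=1 f=9]

order=[(2,4) → (2,3)]; open=[(1,3) g=5 f=11, (1,4) g=4 f=11, (1,5) g=3 f=11, (1,6) g=2 f=11, (1,7) g=1 f=11, (2,2) g=5 f=9, (3,3) g=5 f=9, (3,4) g=4 f=9, (3,6) g=2 f=9, (3,7) g=1 f=9]; closed=[(2,3), (2,4), (2,5), (2,6), (2,7)]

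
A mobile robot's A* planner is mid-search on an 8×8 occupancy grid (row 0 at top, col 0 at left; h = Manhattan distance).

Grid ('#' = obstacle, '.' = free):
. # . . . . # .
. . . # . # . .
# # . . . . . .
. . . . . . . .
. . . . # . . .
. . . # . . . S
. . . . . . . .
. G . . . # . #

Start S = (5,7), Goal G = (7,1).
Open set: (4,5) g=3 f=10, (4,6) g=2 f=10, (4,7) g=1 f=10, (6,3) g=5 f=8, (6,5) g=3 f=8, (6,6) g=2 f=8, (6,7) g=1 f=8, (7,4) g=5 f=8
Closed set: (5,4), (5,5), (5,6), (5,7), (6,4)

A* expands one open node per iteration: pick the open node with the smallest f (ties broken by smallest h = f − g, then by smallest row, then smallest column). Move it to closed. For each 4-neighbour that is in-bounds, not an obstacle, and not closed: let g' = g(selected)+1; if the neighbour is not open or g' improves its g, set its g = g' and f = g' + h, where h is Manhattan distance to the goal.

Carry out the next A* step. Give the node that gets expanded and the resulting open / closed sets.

expanded=(6,3); open=[(4,5) g=3 f=10, (4,6) g=2 f=10, (4,7) g=1 f=10, (6,2) g=6 f=8, (6,5) g=3 f=8, (6,6) g=2 f=8, (6,7) g=1 f=8, (7,3) g=6 f=8, (7,4) g=5 f=8]; closed=[(5,4), (5,5), (5,6), (5,7), (6,3), (6,4)]

step 1: expand (6,3) (f=8, h=3) → closed; open now [(4,5) g=3 f=10, (4,6) g=2 f=10, (4,7) g=1 f=10, (6,2) g=6 f=8, (6,5) g=3 f=8, (6,6) g=2 f=8, (6,7) g=1 f=8, (7,3) g=6 f=8, (7,4) g=5 f=8]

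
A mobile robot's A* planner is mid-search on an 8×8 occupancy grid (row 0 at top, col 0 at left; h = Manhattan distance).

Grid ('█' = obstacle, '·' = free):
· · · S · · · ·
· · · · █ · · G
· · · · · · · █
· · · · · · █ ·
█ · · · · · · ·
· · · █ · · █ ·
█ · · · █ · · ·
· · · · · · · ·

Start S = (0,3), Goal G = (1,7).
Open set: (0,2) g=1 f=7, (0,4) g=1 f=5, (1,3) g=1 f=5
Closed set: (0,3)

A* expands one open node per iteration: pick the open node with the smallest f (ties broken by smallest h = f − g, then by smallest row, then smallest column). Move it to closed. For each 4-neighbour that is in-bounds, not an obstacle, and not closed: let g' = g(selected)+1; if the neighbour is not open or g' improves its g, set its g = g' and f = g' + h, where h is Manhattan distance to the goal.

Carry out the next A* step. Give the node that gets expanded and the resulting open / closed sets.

step 1: expand (0,4) (f=5, h=4) → closed; open now [(0,2) g=1 f=7, (0,5) g=2 f=5, (1,3) g=1 f=5]

expanded=(0,4); open=[(0,2) g=1 f=7, (0,5) g=2 f=5, (1,3) g=1 f=5]; closed=[(0,3), (0,4)]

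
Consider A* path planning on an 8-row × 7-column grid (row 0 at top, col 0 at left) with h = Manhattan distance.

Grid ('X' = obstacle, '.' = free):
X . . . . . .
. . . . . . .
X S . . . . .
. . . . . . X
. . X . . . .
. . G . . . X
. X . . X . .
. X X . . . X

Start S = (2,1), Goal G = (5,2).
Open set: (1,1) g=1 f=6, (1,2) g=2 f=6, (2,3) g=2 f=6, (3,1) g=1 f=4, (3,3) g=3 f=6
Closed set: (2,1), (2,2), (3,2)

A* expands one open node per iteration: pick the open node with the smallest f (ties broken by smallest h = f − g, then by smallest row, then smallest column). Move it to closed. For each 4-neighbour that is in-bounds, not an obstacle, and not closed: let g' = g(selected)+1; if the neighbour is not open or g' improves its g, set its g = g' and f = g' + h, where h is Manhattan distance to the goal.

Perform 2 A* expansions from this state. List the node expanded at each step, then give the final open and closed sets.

step 1: expand (3,1) (f=4, h=3) → closed; open now [(1,1) g=1 f=6, (1,2) g=2 f=6, (2,3) g=2 f=6, (3,0) g=2 f=6, (3,3) g=3 f=6, (4,1) g=2 f=4]
step 2: expand (4,1) (f=4, h=2) → closed; open now [(1,1) g=1 f=6, (1,2) g=2 f=6, (2,3) g=2 f=6, (3,0) g=2 f=6, (3,3) g=3 f=6, (4,0) g=3 f=6, (5,1) g=3 f=4]

order=[(3,1) → (4,1)]; open=[(1,1) g=1 f=6, (1,2) g=2 f=6, (2,3) g=2 f=6, (3,0) g=2 f=6, (3,3) g=3 f=6, (4,0) g=3 f=6, (5,1) g=3 f=4]; closed=[(2,1), (2,2), (3,1), (3,2), (4,1)]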